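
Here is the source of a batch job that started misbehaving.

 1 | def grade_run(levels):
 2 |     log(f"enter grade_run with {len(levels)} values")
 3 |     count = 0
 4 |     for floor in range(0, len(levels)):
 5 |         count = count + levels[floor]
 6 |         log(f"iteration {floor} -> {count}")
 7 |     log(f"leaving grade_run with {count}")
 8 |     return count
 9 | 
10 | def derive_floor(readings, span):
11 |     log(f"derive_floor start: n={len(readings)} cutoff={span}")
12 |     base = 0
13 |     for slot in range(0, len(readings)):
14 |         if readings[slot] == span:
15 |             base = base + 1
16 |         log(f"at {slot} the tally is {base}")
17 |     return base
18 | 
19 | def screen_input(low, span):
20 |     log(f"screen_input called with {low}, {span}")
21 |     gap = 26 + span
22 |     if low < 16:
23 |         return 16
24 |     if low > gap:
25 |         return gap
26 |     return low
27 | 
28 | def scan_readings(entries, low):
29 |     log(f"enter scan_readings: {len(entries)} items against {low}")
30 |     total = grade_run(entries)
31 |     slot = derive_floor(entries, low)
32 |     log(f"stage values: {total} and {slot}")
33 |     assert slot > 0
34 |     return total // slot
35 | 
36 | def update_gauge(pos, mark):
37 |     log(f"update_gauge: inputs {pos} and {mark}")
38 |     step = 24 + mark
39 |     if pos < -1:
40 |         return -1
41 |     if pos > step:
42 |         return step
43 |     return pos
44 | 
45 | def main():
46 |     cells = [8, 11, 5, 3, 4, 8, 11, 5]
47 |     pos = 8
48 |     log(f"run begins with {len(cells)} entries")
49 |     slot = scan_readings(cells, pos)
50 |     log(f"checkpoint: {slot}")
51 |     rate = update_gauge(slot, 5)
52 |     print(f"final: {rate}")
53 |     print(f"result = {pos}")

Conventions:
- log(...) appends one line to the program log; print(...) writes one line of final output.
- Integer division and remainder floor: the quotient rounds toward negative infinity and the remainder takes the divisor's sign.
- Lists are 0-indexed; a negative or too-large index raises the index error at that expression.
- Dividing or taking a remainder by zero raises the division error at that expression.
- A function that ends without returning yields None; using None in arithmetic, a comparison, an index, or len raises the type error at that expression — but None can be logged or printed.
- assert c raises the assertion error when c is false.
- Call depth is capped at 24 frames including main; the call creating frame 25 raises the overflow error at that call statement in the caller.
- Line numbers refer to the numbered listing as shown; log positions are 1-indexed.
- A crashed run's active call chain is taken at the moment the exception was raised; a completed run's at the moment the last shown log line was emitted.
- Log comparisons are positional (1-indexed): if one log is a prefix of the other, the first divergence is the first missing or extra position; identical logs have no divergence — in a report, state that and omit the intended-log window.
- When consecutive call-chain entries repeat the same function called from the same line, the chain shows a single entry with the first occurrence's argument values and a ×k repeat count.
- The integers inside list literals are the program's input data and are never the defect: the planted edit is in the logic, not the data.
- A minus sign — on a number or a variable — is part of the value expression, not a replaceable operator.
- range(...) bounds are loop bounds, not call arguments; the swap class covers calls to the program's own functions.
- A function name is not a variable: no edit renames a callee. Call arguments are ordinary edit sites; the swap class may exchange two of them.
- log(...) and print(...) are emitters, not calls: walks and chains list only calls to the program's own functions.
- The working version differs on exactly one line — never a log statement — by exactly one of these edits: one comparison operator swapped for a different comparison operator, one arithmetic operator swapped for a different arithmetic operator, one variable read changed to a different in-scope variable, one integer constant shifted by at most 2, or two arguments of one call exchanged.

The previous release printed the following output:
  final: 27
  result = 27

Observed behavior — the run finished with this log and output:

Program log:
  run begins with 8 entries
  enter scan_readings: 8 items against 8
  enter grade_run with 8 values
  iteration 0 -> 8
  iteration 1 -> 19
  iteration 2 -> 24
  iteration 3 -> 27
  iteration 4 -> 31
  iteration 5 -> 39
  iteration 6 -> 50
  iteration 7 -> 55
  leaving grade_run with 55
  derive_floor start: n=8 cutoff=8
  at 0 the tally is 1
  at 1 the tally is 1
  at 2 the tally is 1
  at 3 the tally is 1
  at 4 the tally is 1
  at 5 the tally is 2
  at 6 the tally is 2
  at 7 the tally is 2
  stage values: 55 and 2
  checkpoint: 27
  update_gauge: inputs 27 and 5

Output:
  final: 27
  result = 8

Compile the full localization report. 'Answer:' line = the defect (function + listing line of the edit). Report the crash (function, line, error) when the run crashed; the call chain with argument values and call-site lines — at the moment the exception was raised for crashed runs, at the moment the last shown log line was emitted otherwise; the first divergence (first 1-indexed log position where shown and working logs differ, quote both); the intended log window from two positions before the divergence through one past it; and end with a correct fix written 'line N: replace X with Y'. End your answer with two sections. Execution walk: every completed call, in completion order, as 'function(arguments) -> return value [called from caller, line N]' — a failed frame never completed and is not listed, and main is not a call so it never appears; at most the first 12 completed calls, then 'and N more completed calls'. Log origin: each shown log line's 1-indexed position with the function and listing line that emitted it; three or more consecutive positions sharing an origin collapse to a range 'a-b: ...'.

Answer: the defect is in main at line 53.
Key observation: Log streams are identical — the defect surfaces only in the printed output.
Call chain: main -> update_gauge(27, 5) (called at line 51).
First divergence: none (the log streams are identical).
Execution walk:
  grade_run([8, 11, 5, 3, 4, 8, 11, 5]) -> 55  [called from scan_readings, line 30]
  derive_floor([8, 11, 5, 3, 4, 8, 11, 5], 8) -> 2  [called from scan_readings, line 31]
  scan_readings([8, 11, 5, 3, 4, 8, 11, 5], 8) -> 27  [called from main, line 49]
  update_gauge(27, 5) -> 27  [called from main, line 51]
Log origin:
  1: logged in main at line 48
  2: logged in scan_readings at line 29
  3: logged in grade_run at line 2
  4-11: logged in grade_run at line 6
  12: logged in grade_run at line 7
  13: logged in derive_floor at line 11
  14-21: logged in derive_floor at line 16
  22: logged in scan_readings at line 32
  23: logged in main at line 50
  24: logged in update_gauge at line 37
A correct fix: line 53: replace `pos` with `slot`.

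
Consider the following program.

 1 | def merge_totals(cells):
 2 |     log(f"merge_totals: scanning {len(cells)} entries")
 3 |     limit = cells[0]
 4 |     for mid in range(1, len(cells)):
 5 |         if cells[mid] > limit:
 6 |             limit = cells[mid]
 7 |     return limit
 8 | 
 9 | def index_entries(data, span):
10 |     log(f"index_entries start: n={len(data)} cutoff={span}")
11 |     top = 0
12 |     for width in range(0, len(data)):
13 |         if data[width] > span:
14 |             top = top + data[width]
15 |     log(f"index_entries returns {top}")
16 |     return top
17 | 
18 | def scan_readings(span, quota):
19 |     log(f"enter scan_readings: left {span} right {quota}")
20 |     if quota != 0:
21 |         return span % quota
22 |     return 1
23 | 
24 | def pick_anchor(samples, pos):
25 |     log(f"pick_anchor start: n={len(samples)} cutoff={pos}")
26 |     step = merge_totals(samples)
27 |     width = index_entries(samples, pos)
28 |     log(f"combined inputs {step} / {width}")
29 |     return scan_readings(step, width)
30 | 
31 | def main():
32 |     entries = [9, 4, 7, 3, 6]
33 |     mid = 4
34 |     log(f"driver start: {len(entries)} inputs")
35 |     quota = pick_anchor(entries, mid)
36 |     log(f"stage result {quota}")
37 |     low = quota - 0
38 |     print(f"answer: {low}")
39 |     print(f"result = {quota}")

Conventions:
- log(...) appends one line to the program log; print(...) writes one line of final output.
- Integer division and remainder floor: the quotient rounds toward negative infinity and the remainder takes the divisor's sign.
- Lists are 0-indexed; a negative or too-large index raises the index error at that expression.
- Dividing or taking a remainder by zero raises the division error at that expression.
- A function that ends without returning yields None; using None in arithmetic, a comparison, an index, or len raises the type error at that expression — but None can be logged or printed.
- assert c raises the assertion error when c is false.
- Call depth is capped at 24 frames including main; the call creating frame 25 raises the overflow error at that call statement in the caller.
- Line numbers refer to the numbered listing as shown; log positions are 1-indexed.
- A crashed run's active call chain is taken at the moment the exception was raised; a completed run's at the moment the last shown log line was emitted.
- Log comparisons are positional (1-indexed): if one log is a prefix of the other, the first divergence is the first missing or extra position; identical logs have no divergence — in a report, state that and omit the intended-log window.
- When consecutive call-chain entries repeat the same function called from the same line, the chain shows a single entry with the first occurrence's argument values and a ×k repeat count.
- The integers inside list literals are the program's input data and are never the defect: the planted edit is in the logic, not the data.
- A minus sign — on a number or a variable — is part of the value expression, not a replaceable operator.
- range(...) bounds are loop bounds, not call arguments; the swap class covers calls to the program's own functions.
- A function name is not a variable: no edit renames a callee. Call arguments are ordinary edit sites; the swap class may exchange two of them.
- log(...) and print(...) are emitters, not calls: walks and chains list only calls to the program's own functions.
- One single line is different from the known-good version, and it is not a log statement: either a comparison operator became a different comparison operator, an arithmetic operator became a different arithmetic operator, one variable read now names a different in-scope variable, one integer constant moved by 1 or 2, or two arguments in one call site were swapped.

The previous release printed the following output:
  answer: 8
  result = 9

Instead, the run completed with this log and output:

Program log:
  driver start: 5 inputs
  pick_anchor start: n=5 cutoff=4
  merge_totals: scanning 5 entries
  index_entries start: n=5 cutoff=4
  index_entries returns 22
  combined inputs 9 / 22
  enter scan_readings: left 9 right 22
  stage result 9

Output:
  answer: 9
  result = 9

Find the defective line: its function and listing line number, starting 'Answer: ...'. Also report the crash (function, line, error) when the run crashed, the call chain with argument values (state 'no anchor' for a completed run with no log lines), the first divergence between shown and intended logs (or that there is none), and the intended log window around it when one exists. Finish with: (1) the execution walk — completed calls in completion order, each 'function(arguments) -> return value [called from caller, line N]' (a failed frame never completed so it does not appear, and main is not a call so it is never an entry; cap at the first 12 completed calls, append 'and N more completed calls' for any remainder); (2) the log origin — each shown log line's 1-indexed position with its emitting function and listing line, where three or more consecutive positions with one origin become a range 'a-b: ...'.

Answer: the defect is in main at line 37.
Key observation: Nothing in the log betrays the bug — only the output does.
Call chain: main.
First divergence: none; the two logs match at every position.
Execution walk:
  merge_totals([9, 4, 7, 3, 6]) -> 9  [called from pick_anchor, line 26]
  index_entries([9, 4, 7, 3, 6], 4) -> 22  [called from pick_anchor, line 27]
  scan_readings(9, 22) -> 9  [called from pick_anchor, line 29]
  pick_anchor([9, 4, 7, 3, 6], 4) -> 9  [called from main, line 35]
Origin of each log line:
  1: emitted by main (line 34)
  2: emitted by pick_anchor (line 25)
  3: emitted by merge_totals (line 2)
  4: emitted by index_entries (line 10)
  5: emitted by index_entries (line 15)
  6: emitted by pick_anchor (line 28)
  7: emitted by scan_readings (line 19)
  8: emitted by main (line 36)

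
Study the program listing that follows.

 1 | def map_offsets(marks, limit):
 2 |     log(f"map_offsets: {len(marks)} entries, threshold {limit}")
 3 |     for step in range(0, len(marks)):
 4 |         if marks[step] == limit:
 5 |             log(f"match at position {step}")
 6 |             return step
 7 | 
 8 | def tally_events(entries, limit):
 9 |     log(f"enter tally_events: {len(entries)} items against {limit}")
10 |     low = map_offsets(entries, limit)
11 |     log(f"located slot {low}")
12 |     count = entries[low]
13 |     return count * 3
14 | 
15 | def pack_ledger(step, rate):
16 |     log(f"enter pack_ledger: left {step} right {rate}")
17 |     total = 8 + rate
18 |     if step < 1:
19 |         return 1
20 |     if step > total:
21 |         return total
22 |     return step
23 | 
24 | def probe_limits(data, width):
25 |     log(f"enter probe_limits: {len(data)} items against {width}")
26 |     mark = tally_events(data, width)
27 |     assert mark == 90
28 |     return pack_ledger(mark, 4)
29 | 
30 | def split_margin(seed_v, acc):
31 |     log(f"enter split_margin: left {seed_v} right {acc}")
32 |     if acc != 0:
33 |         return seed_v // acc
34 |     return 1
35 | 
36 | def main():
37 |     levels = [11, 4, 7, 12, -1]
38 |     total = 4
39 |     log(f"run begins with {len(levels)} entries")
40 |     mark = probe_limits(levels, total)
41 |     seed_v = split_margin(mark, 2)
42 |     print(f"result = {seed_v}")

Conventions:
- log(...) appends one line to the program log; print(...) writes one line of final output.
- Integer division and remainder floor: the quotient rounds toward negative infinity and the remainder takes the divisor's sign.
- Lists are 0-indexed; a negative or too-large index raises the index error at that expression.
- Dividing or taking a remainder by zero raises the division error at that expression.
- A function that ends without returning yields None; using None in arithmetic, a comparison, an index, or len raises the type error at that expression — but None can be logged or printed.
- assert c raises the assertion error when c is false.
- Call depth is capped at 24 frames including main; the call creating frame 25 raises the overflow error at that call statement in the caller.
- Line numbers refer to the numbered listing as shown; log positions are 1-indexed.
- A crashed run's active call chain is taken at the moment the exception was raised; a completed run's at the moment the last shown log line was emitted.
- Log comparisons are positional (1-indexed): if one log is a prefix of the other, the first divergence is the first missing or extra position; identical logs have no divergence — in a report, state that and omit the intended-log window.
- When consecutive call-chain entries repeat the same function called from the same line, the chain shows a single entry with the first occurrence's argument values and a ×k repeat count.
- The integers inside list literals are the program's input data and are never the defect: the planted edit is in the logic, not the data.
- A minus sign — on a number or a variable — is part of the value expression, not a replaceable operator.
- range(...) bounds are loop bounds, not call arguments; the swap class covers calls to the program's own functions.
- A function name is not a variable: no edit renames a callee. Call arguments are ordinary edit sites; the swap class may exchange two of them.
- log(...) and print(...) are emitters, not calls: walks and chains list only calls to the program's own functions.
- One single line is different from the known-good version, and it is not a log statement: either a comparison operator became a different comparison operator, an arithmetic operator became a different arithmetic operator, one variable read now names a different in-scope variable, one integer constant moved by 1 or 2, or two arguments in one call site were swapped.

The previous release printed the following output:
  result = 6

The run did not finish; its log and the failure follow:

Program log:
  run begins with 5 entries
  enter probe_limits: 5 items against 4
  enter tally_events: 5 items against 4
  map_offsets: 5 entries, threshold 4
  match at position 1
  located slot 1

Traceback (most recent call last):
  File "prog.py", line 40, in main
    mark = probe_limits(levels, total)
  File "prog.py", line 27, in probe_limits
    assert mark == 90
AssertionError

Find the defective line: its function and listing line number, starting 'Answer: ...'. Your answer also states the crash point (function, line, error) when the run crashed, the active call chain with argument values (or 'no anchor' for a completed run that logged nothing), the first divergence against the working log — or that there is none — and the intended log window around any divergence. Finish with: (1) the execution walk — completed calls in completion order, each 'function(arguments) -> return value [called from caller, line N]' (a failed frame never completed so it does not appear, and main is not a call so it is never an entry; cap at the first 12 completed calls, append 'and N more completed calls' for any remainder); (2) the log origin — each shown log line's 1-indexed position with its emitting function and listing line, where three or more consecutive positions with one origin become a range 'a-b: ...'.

Answer: the defect is in probe_limits at line 27.
Key fact: The log ends early — 6 lines, where the working version next logs 'enter pack_ledger: left 12 right 4'.
Crash: probe_limits, line 27, AssertionError.
Call chain: main -> probe_limits([11, 4, 7, 12, -1], 4) (called at line 40).
First divergence: position 7 — after 6 matching lines the faulty run goes silent; intended next line 'enter pack_ledger: left 12 right 4'.
Intended log window:
  5: match at position 1
  6: located slot 1
  7: enter pack_ledger: left 12 right 4
  8: enter split_margin: left 12 right 2
Execution walk:
  map_offsets([11, 4, 7, 12, -1], 4) -> 1  [called from tally_events, line 10]
  tally_events([11, 4, 7, 12, -1], 4) -> 12  [called from probe_limits, line 26]
Log origin:
  1: from main, line 39
  2: from probe_limits, line 25
  3: from tally_events, line 9
  4: from map_offsets, line 2
  5: from map_offsets, line 5
  6: from tally_events, line 11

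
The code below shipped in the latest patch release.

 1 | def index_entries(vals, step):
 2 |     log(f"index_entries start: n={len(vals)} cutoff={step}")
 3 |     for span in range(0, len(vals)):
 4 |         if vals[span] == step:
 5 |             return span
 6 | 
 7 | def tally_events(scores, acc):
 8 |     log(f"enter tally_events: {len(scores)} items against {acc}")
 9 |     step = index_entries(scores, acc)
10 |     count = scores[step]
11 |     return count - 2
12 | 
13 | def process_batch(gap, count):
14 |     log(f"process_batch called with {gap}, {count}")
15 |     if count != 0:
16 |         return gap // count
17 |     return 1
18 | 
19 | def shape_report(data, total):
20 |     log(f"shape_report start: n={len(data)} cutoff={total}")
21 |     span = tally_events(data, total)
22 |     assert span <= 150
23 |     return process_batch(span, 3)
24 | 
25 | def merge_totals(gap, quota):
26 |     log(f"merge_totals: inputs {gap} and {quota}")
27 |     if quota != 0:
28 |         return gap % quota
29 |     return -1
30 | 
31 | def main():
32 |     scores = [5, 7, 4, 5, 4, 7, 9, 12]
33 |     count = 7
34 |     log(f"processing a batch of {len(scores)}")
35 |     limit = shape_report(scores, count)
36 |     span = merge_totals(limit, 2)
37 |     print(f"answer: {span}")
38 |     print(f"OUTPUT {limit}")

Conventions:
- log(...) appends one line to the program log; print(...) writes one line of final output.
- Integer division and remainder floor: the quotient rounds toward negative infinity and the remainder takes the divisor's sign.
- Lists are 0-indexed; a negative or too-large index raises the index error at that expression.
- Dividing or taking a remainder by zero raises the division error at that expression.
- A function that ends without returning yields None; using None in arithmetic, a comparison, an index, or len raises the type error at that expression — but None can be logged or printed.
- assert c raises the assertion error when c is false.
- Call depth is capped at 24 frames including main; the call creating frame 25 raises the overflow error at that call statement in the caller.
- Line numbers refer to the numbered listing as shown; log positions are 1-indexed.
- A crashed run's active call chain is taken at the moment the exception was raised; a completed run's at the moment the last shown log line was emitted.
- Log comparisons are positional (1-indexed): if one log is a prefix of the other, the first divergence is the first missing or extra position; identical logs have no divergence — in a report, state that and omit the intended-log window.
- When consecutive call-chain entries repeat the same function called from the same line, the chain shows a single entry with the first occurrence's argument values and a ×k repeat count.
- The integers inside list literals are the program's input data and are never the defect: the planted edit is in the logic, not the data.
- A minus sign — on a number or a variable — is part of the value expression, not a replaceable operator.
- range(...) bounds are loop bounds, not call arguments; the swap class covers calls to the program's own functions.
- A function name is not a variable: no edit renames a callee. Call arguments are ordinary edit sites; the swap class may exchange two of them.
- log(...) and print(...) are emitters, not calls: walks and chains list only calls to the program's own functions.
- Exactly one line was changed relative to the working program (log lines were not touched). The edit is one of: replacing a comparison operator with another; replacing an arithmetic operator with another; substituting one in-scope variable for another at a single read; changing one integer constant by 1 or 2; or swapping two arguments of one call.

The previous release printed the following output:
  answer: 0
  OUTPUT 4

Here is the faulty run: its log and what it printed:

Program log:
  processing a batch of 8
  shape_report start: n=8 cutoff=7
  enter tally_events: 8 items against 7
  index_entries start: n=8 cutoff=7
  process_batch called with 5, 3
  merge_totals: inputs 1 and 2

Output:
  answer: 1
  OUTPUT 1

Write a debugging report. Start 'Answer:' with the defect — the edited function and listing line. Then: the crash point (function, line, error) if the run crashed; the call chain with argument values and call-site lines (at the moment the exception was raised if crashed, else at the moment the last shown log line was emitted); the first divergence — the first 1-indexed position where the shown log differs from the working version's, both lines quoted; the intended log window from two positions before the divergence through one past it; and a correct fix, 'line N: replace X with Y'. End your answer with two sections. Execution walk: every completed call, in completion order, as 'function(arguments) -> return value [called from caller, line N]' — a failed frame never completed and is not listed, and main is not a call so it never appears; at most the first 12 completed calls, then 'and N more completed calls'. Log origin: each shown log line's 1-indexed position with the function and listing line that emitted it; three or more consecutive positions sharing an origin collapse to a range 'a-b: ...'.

Answer: the defect is in tally_events at line 11.
The tell: Position 5 is the first bad log line: 'process_batch called with 5, 3' should read 'process_batch called with 14, 3'.
Call chain: main -> merge_totals(1, 2) (called at line 36).
First divergence: position 5 — the shown line 'process_batch called with 5, 3' should read 'process_batch called with 14, 3'.
Intended log window:
  3: enter tally_events: 8 items against 7
  4: index_entries start: n=8 cutoff=7
  5: process_batch called with 14, 3
  6: merge_totals: inputs 4 and 2
Execution walk:
  index_entries([5, 7, 4, 5, 4, 7, 9, 12], 7) -> 1  [called from tally_events, line 9]
  tally_events([5, 7, 4, 5, 4, 7, 9, 12], 7) -> 5  [called from shape_report, line 21]
  process_batch(5, 3) -> 1  [called from shape_report, line 23]
  shape_report([5, 7, 4, 5, 4, 7, 9, 12], 7) -> 1  [called from main, line 35]
  merge_totals(1, 2) -> 1  [called from main, line 36]
Origin of each log line:
  1 — main, line 34
  2 — shape_report, line 20
  3 — tally_events, line 8
  4 — index_entries, line 2
  5 — process_batch, line 14
  6 — merge_totals, line 26
A correct fix: line 11: replace `-` with `*`.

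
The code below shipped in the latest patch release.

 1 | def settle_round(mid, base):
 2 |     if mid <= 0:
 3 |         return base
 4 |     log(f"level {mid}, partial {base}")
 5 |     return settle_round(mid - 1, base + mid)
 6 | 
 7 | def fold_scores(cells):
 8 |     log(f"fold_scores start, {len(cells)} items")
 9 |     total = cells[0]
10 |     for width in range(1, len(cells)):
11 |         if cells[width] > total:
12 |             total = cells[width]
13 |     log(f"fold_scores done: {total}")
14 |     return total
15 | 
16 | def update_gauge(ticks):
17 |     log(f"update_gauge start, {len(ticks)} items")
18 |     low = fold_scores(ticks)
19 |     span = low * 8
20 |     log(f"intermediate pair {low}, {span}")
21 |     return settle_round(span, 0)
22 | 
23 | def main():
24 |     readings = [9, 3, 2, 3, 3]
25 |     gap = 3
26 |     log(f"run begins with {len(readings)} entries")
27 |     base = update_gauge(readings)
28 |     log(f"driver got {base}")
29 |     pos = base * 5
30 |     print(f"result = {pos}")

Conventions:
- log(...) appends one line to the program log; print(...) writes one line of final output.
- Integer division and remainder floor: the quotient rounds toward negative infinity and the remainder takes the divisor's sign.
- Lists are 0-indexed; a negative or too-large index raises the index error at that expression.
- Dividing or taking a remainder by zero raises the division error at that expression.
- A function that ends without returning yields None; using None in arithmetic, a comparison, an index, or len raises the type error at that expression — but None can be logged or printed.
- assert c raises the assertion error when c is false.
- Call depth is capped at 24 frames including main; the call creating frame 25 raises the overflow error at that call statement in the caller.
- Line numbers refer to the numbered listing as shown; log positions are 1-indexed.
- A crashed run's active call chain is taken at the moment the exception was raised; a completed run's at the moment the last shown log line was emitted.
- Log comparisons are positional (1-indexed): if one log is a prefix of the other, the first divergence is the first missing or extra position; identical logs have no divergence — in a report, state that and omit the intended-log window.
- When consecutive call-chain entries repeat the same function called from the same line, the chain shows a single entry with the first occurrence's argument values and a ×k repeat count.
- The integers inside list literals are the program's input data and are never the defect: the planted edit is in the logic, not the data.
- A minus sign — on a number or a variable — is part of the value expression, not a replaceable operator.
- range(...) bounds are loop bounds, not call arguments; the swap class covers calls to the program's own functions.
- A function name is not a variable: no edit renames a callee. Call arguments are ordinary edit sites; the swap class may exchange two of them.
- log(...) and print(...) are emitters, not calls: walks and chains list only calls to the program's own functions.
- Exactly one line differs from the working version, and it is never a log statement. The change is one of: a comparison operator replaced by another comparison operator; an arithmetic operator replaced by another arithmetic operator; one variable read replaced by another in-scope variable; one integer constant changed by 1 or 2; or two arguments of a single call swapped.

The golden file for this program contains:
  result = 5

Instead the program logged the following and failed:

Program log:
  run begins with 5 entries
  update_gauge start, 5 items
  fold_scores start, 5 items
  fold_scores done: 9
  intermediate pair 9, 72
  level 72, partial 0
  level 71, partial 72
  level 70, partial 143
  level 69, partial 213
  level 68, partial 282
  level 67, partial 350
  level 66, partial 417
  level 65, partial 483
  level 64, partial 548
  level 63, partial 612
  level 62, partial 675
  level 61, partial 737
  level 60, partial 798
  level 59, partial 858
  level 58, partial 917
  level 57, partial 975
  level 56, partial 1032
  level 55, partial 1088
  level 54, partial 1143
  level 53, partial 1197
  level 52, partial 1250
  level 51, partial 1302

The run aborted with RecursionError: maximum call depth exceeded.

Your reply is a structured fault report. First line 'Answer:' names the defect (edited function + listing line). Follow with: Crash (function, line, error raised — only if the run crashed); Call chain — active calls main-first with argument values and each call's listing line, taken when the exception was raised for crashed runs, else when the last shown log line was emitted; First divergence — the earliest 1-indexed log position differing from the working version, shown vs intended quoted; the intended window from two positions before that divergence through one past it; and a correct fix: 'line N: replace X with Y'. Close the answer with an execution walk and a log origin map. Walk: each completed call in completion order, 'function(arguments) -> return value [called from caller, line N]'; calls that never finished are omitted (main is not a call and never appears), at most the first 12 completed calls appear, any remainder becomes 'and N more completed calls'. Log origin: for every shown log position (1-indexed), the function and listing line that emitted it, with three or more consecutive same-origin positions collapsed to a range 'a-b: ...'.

Answer: the defect is in update_gauge at line 19.
Key observation: Log line 5 is where behavior first shows: 'intermediate pair 9, 72' appears instead of 'intermediate pair 9, 1'.
Crash: settle_round, line 5, RecursionError.
Call chain: main -> update_gauge([9, 3, 2, 3, 3]) (called at line 27) -> settle_round(72, 0) (called at line 21) -> settle_round(71, 72) (called at line 5) ×21.
First divergence: position 5 — the shown line 'intermediate pair 9, 72' should read 'intermediate pair 9, 1'.
Intended log window:
  3: fold_scores start, 5 items
  4: fold_scores done: 9
  5: intermediate pair 9, 1
  6: level 1, partial 0
Execution walk:
  fold_scores([9, 3, 2, 3, 3]) -> 9  [called from update_gauge, line 18]
Log origins:
  1: emitted by main (line 26)
  2: emitted by update_gauge (line 17)
  3: emitted by fold_scores (line 8)
  4: emitted by fold_scores (line 13)
  5: emitted by update_gauge (line 20)
  6-27: emitted by settle_round (line 4)
A correct fix: line 19: replace `*` with `%`.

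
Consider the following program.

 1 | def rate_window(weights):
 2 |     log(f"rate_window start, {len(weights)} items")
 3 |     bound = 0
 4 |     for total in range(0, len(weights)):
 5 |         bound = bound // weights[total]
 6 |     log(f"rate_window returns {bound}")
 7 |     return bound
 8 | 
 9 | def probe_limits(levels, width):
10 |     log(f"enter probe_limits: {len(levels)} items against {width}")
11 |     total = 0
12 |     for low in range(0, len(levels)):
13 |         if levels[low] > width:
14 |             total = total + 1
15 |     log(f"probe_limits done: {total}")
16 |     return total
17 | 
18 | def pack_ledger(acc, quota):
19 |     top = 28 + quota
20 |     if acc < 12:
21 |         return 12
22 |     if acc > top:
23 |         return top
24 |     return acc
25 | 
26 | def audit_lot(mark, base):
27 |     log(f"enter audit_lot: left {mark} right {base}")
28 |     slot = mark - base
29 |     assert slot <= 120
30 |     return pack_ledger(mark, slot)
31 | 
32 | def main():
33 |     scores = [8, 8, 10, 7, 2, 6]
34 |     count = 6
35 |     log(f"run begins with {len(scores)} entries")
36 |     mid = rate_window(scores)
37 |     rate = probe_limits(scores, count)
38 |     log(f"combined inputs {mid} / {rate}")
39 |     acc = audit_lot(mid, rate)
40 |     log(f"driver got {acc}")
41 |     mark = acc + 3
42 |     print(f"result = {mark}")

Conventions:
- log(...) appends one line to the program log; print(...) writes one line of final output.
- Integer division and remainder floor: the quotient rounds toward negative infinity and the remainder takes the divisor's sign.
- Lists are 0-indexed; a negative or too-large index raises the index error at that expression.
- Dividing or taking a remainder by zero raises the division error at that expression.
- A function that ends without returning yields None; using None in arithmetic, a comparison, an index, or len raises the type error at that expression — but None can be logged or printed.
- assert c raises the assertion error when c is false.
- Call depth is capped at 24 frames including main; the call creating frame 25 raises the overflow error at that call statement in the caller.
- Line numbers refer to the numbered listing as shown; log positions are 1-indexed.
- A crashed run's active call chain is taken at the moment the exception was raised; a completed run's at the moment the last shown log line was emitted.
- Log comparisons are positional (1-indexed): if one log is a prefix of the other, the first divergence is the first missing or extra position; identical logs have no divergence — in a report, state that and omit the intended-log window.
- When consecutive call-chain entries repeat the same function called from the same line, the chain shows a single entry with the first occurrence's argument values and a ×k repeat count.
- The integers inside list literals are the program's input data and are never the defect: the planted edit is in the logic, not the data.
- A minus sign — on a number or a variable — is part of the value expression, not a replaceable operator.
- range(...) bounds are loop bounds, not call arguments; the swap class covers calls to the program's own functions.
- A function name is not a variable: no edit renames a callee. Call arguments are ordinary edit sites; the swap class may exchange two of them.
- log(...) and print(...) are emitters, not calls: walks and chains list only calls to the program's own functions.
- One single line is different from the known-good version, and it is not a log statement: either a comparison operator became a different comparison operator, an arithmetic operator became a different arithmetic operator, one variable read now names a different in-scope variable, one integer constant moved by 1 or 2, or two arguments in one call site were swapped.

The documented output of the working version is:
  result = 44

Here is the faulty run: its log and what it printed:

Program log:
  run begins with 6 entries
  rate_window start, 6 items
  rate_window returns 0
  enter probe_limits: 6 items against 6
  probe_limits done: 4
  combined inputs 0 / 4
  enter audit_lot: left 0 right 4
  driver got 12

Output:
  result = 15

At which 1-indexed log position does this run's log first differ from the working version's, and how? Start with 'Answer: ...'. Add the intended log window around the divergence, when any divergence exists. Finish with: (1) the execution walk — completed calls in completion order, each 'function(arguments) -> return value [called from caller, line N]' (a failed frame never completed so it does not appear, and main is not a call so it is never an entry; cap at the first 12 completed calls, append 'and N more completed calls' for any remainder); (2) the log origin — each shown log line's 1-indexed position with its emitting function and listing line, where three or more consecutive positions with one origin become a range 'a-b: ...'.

Answer: position 3; shown 'rate_window returns 0' vs intended 'rate_window returns 41'.
Intended log window:
  1: run begins with 6 entries
  2: rate_window start, 6 items
  3: rate_window returns 41
  4: enter probe_limits: 6 items against 6
Execution walk:
  rate_window([8, 8, 10, 7, 2, 6]) -> 0  [called from main, line 36]
  probe_limits([8, 8, 10, 7, 2, 6], 6) -> 4  [called from main, line 37]
  pack_ledger(0, -4) -> 12  [called from audit_lot, line 30]
  audit_lot(0, 4) -> 12  [called from main, line 39]
Log line origins:
  1: from main, line 35
  2: from rate_window, line 2
  3: from rate_window, line 6
  4: from probe_limits, line 10
  5: from probe_limits, line 15
  6: from main, line 38
  7: from audit_lot, line 27
  8: from main, line 40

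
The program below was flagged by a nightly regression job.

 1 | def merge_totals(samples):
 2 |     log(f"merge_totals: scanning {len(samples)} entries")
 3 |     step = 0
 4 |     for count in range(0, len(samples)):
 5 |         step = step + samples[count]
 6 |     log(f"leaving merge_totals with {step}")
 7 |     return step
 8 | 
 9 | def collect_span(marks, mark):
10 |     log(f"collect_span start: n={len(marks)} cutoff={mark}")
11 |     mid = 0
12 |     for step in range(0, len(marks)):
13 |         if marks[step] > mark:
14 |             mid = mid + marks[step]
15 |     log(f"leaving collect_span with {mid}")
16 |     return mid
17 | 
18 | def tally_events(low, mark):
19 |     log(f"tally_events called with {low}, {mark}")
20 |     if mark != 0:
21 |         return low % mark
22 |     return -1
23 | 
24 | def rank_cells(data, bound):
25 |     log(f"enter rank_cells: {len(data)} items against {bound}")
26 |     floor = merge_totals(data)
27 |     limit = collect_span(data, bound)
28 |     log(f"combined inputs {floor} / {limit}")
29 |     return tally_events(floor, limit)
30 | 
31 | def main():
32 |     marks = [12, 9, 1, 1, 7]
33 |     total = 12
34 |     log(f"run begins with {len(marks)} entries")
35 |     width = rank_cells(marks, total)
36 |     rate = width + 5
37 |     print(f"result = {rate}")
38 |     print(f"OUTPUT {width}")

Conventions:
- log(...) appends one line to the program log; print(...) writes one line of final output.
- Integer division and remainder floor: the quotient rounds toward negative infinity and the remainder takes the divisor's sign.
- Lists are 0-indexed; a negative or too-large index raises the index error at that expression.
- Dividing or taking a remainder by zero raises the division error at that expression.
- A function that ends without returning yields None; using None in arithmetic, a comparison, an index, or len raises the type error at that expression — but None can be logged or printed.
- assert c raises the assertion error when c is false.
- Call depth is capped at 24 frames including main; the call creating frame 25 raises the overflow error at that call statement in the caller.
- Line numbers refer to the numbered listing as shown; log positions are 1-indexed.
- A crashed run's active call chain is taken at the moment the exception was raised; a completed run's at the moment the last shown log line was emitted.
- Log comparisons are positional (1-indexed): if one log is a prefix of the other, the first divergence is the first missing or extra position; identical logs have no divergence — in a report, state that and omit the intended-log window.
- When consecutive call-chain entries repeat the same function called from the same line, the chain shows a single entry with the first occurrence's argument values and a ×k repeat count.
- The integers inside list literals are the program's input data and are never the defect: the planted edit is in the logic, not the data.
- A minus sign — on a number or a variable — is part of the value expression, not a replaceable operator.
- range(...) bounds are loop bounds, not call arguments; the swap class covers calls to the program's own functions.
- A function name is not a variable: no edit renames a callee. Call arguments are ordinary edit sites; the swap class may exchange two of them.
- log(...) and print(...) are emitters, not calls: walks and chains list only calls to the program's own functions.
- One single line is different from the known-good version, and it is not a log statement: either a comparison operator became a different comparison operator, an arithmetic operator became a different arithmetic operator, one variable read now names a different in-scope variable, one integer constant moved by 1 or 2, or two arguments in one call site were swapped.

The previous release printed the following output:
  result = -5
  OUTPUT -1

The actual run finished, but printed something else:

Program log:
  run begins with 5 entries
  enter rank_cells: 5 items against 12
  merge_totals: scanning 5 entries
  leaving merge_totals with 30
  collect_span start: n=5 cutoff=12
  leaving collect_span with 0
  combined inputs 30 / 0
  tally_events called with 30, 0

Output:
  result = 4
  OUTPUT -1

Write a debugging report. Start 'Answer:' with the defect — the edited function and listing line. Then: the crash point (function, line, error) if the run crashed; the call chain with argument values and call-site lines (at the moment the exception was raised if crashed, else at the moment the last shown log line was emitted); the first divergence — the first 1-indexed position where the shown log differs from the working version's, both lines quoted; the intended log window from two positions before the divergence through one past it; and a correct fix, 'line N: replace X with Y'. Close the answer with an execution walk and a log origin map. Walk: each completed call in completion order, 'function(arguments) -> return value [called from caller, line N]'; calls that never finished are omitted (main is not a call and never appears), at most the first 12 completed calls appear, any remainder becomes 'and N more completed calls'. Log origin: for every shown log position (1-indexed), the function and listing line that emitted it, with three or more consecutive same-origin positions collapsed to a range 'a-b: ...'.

Answer: the defect is in main at line 36.
Key observation: Log streams are identical — the defect surfaces only in the printed output.
Call chain: main -> rank_cells([12, 9, 1, 1, 7], 12) (called at line 35) -> tally_events(30, 0) (called at line 29).
First divergence: none — the logs agree in full.
Execution walk:
  merge_totals([12, 9, 1, 1, 7]) -> 30  [called from rank_cells, line 26]
  collect_span([12, 9, 1, 1, 7], 12) -> 0  [called from rank_cells, line 27]
  tally_events(30, 0) -> -1  [called from rank_cells, line 29]
  rank_cells([12, 9, 1, 1, 7], 12) -> -1  [called from main, line 35]
Log line origins:
  1: logged in main at line 34
  2: logged in rank_cells at line 25
  3: logged in merge_totals at line 2
  4: logged in merge_totals at line 6
  5: logged in collect_span at line 10
  6: logged in collect_span at line 15
  7: logged in rank_cells at line 28
  8: logged in tally_events at line 19
A correct fix: line 36: replace `+` with `*`.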